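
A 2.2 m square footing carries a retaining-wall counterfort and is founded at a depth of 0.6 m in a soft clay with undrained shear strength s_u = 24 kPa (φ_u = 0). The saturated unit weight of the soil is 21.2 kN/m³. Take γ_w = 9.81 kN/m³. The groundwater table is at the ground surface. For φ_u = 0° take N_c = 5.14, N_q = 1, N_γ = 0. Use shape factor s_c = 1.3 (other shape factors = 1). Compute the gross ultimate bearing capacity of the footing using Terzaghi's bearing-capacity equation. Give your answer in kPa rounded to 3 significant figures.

q_ult ≈ 167 kPa

Water table at ground surface, so effective unit weight γ' = 21.2 − 9.81 = 11.39 kN/m³ is used throughout; overburden q = 11.39 × 0.6 = 6.834 kPa.
Cohesion term c·N_c·s_c = 24 × 5.14 × 1.3 = 160.37 kPa; surcharge term q·N_q = 6.834 × 1 = 6.834 kPa.
q_ult = 160.37 + 6.834 = 167.2 kPa.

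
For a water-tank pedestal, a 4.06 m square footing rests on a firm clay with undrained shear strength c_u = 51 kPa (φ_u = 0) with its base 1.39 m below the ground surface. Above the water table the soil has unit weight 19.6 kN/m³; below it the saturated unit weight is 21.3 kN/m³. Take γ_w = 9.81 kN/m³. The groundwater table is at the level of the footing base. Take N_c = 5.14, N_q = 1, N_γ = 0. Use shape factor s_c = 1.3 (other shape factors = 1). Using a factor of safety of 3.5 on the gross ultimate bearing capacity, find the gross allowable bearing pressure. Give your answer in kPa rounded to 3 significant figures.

q_all ≈ 105 kPa

Effective surcharge at the founding depth q = γ·D_f = 19.6 × 1.39 = 27.244 kPa.
q_ult = c·N_c·s_c + q·N_q
     = 51 × 5.14 × 1.3 + 27.244 × 1
     = 340.78 + 27.244 = 368.03 kPa.
q_all = 368.03 / 3.5 = 105.15 kPa.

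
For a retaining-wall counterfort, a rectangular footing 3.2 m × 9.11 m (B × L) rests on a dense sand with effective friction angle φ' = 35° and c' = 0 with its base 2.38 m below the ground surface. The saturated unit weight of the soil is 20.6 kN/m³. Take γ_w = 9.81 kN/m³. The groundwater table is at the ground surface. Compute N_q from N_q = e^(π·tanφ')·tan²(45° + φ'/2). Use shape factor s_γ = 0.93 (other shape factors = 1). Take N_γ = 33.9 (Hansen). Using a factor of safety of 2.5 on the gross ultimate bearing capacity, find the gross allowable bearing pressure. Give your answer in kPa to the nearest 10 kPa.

N_q = e^(π·tan35°)·tan²(62.5°) = 33.3.
γ' = 20.6 − 9.81 = 10.79 kN/m³ (submerged throughout). q = 10.79 × 2.38 = 25.68 kPa; the same γ' applies in the ½γBN_γ term.
q·N_q = 25.68 × 33.296 = 855.05 kPa
0.5·γ·B·N_γ·s_γ = 0.5 × 10.79 × 3.2 × 33.9 × 0.93 = 544.28 kPa
q_ult = 855.05 + 544.28 = 1399.3 kPa.
q_all = 1399.3 / 2.5 = 559.73 kPa.

q_all ≈ 560 kPa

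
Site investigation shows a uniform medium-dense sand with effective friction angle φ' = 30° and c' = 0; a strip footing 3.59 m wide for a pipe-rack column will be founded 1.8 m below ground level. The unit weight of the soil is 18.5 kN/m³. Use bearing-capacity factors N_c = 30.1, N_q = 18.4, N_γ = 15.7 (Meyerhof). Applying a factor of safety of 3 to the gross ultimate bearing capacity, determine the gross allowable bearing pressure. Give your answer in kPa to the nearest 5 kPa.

q_all ≈ 380 kPa

q = γ·D_f = 18.5 × 1.8 = 33.3 kPa.
q·N_q = 33.3 × 18.4 = 612.72 kPa
0.5·γ·B·N_γ = 0.5 × 18.5 × 3.59 × 15.7 = 521.36 kPa
q_ult = 612.72 + 521.36 = 1134.1 kPa.
q_all = q_ult / FS = 1134.1 / 3 = 378.03 kPa.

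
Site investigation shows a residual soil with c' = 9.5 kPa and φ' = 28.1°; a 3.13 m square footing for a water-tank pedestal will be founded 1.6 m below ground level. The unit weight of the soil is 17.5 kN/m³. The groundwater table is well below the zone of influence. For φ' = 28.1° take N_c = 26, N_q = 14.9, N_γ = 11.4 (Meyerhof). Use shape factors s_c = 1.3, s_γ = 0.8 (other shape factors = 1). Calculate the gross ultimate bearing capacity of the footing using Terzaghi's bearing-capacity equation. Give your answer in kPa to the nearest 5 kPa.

Effective surcharge at the founding depth q = γ·D_f = 17.5 × 1.6 = 28 kPa.
q_ult = c·N_c·s_c + q·N_q + 0.5·γ·B·N_γ·s_γ
     = 9.5 × 26 × 1.3 + 28 × 14.9 + 0.5 × 17.5 × 3.13 × 11.4 × 0.8
     = 321.1 + 417.2 + 249.77 = 988.07 kPa.

q_ult ≈ 990 kPa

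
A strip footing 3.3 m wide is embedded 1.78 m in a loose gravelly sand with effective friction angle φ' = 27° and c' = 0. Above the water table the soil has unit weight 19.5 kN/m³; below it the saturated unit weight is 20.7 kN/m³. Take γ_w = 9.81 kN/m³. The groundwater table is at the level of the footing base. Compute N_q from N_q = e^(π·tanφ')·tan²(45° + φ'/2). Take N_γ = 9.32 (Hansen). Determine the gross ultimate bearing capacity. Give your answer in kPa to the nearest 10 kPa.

q_ult ≈ 630 kPa

tan27° = 0.5095, so N_q = e^(π×0.5095)·tan²(58.5°) = 4.957 × 2.663 = 13.2.
Effective surcharge at the founding depth q = γ·D_f = 19.5 × 1.78 = 34.71 kPa.
The water table coincides with the base, so in the self-weight term γ → γ' = 10.89 kN/m³.
q_ult = q·N_q + 0.5·γ·B·N_γ
     = 34.71 × 13.199 + 0.5 × 10.89 × 3.3 × 9.32
     = 458.14 + 167.47 = 625.61 kPa.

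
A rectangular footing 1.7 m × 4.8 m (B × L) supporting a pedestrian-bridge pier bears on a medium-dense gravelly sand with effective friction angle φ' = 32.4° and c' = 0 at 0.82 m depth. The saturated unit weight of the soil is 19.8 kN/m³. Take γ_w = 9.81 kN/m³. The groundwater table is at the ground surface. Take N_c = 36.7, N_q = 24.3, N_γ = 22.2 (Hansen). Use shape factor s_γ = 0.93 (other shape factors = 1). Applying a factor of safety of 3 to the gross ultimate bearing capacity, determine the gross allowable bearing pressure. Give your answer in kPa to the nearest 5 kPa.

q_all ≈ 125 kPa

γ' = 19.8 − 9.81 = 9.99 kN/m³ (submerged throughout). q = 9.99 × 0.82 = 8.1918 kPa; the same γ' applies in the ½γBN_γ term.
q·N_q = 8.1918 × 24.3 = 199.06 kPa
0.5·γ·B·N_γ·s_γ = 0.5 × 9.99 × 1.7 × 22.2 × 0.93 = 175.32 kPa
q_ult = 199.06 + 175.32 = 374.38 kPa.
q_all = q_ult / FS = 374.38 / 3 = 124.79 kPa.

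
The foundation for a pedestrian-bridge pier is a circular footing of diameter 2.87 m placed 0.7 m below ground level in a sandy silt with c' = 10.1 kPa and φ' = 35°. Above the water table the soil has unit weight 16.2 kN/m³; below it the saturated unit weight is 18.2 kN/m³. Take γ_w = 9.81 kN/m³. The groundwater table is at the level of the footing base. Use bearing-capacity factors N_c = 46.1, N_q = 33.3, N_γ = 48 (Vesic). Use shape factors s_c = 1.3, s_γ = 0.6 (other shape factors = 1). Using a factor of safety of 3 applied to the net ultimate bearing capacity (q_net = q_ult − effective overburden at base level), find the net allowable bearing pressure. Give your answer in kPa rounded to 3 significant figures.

Effective surcharge at the founding depth q = γ·D_f = 16.2 × 0.7 = 11.34 kPa.
The water table coincides with the base, so in the self-weight term γ → γ' = 8.39 kN/m³.
q_ult = c·N_c·s_c + q·N_q + 0.5·γ·B·N_γ·s_γ
     = 10.1 × 46.1 × 1.3 + 11.34 × 33.3 + 0.5 × 8.39 × 2.87 × 48 × 0.6
     = 605.29 + 377.62 + 346.74 = 1329.7 kPa.
Net ultimate: q_net = 1329.7 − 11.34 = 1318.3 kPa.
q_all(net) = 1318.3 / 3 = 439.44 kPa.

q_all(net) ≈ 439 kPa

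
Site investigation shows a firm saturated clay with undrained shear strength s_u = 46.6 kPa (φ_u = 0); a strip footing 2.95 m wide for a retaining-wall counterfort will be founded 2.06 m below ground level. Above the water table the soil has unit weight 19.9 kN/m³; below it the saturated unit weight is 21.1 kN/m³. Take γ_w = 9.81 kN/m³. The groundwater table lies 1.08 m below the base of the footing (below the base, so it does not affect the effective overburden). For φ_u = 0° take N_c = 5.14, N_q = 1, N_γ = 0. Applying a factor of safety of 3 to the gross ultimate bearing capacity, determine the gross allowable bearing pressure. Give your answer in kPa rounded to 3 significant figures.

q_all ≈ 93.5 kPa

Overburden at base level: q = 19.9 × 2.06 = 40.994 kPa.
Cohesion term c·N_c = 46.6 × 5.14 = 239.52 kPa; surcharge term q·N_q = 40.994 × 1 = 40.994 kPa.
q_ult = 239.52 + 40.994 = 280.52 kPa.
q_all = q_ult / FS = 280.52 / 3 = 93.506 kPa.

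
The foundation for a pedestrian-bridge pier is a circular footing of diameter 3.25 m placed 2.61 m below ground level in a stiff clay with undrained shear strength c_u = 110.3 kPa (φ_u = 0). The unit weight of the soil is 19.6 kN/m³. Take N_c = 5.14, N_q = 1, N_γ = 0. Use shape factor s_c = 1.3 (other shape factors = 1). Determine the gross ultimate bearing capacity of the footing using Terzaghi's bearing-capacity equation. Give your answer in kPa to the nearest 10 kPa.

q_ult ≈ 790 kPa

q = γ·D_f = 19.6 × 2.61 = 51.156 kPa.
c·N_c·s_c = 110.3 × 5.14 × 1.3 = 737.02 kPa
q·N_q = 51.156 × 1 = 51.156 kPa
q_ult = 737.02 + 51.156 = 788.18 kPa.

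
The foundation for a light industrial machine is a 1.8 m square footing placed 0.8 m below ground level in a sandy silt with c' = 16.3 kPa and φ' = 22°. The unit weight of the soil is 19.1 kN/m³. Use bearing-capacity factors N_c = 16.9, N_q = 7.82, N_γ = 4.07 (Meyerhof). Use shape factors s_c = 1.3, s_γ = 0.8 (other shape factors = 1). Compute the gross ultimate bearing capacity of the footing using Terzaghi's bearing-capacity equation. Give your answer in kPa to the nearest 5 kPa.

q_ult ≈ 535 kPa

q = γ·D_f = 19.1 × 0.8 = 15.28 kPa.
c·N_c·s_c = 16.3 × 16.9 × 1.3 = 358.11 kPa
q·N_q = 15.28 × 7.82 = 119.49 kPa
0.5·γ·B·N_γ·s_γ = 0.5 × 19.1 × 1.8 × 4.07 × 0.8 = 55.971 kPa
q_ult = 358.11 + 119.49 + 55.971 = 533.57 kPa.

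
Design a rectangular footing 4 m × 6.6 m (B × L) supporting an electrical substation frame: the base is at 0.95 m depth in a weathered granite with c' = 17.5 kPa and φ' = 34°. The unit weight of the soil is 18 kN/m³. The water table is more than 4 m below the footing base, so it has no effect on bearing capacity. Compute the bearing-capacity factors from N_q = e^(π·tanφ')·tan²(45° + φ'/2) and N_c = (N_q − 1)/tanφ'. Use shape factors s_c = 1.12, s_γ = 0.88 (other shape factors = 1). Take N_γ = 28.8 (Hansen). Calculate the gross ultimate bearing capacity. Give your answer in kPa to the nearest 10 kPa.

tan34° = 0.6745, so N_q = e^(π×0.6745)·tan²(62°) = 8.323 × 3.537 = 29.44.
N_c = (29.44 − 1)/tan34° = 42.16.
q = γ·D_f = 18 × 0.95 = 17.1 kPa.
c·N_c·s_c = 17.5 × 42.164 × 1.12 = 826.41 kPa
q·N_q = 17.1 × 29.44 = 503.42 kPa
0.5·γ·B·N_γ·s_γ = 0.5 × 18 × 4 × 28.8 × 0.88 = 912.38 kPa
q_ult = 826.41 + 503.42 + 912.38 = 2242.2 kPa.

q_ult ≈ 2240 kPa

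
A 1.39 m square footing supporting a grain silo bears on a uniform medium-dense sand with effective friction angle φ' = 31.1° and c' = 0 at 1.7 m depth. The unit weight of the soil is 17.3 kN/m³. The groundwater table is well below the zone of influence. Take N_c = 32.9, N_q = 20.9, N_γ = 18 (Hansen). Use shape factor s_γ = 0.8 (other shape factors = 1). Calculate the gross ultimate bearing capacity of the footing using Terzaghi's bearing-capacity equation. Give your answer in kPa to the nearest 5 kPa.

Effective surcharge at the founding depth q = γ·D_f = 17.3 × 1.7 = 29.41 kPa.
q_ult = q·N_q + 0.5·γ·B·N_γ·s_γ
     = 29.41 × 20.9 + 0.5 × 17.3 × 1.39 × 18 × 0.8
     = 614.67 + 173.14 = 787.81 kPa.

q_ult ≈ 790 kPa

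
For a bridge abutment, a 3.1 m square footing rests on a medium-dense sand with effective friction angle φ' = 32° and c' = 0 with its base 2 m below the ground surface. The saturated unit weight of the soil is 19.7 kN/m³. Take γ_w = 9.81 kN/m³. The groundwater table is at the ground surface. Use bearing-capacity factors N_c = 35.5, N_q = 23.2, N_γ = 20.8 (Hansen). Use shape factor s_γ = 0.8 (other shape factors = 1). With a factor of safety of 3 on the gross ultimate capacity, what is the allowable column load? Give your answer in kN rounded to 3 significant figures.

Water table at ground surface, so effective unit weight γ' = 19.7 − 9.81 = 9.89 kN/m³ is used throughout; overburden q = 9.89 × 2 = 19.78 kPa; the same γ' applies in the ½γBN_γ term.
Surcharge term q·N_q = 19.78 × 23.2 = 458.9 kPa; self-weight term 0.5·γ·B·N_γ·s_γ = 0.5 × 9.89 × 3.1 × 20.8 × 0.8 = 255.08 kPa.
q_ult = 458.9 + 255.08 = 713.98 kPa.
Gross allowable pressure q_all = 713.98 / 3 = 237.99 kPa.
Footing area = 9.61 m², so allowable column load = 237.99 × 9.61 = 2287.1 kN.

P_all ≈ 2290 kN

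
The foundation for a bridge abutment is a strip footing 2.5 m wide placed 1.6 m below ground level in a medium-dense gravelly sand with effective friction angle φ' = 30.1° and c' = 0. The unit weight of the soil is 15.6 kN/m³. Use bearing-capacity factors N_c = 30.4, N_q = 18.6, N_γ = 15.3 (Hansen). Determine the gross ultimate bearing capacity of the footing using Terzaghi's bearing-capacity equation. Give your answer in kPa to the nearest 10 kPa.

q_ult ≈ 760 kPa

q = γ·D_f = 15.6 × 1.6 = 24.96 kPa.
q·N_q = 24.96 × 18.6 = 464.26 kPa
0.5·γ·B·N_γ = 0.5 × 15.6 × 2.5 × 15.3 = 298.35 kPa
q_ult = 464.26 + 298.35 = 762.61 kPa.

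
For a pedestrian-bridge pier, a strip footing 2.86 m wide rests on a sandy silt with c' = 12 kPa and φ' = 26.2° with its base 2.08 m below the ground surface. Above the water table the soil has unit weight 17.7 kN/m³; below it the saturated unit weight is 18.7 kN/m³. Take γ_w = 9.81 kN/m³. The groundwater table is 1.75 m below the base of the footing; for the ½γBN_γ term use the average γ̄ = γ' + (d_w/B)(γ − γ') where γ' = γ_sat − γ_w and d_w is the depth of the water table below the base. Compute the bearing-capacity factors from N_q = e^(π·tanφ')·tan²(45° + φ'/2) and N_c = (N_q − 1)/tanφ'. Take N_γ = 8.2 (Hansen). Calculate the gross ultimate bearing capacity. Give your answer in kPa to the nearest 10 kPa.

tan26.2° = 0.4921, so N_q = e^(π×0.4921)·tan²(58.1°) = 4.692 × 2.581 = 12.11.
N_c = (12.11 − 1)/tan26.2° = 22.58.
Overburden at base level: q = 17.7 × 2.08 = 36.816 kPa.
The water table is 1.75 m below the base (< B = 2.86 m), so the ½γBN_γ term uses γ̄ = γ' + (d_w/B)(γ − γ') = 8.89 + (1.75/2.86)(17.7 − 8.89) = 14.281 kN/m³.
Cohesion term c·N_c = 12 × 22.579 = 270.95 kPa; surcharge term q·N_q = 36.816 × 12.11 = 445.85 kPa; self-weight term 0.5·γ·B·N_γ = 0.5 × 14.281 × 2.86 × 8.2 = 167.46 kPa.
q_ult = 270.95 + 445.85 + 167.46 = 884.26 kPa.

q_ult ≈ 880 kPa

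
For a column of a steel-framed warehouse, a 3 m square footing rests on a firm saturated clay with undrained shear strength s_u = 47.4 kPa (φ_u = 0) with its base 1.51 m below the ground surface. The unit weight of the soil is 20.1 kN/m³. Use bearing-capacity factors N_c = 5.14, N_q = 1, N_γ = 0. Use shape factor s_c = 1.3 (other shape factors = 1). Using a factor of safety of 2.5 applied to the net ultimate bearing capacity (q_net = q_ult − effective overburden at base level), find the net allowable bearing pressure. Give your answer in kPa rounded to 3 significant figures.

q_all(net) ≈ 127 kPa

Overburden at base level: q = 20.1 × 1.51 = 30.351 kPa.
Cohesion term c·N_c·s_c = 47.4 × 5.14 × 1.3 = 316.73 kPa; surcharge term q·N_q = 30.351 × 1 = 30.351 kPa.
q_ult = 316.73 + 30.351 = 347.08 kPa.
Net ultimate: q_net = 347.08 − 30.351 = 316.73 kPa.
q_all(net) = 316.73 / 2.5 = 126.69 kPa.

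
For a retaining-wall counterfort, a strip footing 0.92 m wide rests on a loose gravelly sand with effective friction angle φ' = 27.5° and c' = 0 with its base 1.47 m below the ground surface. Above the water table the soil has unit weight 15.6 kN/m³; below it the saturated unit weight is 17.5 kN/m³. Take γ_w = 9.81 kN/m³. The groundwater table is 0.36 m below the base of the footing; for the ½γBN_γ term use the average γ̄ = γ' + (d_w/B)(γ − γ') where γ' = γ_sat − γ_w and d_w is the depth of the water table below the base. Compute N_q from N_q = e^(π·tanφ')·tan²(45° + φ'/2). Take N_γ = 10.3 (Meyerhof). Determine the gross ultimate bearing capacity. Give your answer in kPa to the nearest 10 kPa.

tan27.5° = 0.5206, so N_q = e^(π×0.5206)·tan²(58.75°) = 5.132 × 2.716 = 13.94.
Effective surcharge at the founding depth q = γ·D_f = 15.6 × 1.47 = 22.932 kPa.
With d_w = 0.36 m < B, γ̄ = 7.69 + (0.36/0.92) × (15.6 − 7.69) = 10.785 kN/m³.
q_ult = q·N_q + 0.5·γ·B·N_γ
     = 22.932 × 13.936 + 0.5 × 10.785 × 0.92 × 10.3
     = 319.58 + 51.1 = 370.68 kPa.

q_ult ≈ 370 kPa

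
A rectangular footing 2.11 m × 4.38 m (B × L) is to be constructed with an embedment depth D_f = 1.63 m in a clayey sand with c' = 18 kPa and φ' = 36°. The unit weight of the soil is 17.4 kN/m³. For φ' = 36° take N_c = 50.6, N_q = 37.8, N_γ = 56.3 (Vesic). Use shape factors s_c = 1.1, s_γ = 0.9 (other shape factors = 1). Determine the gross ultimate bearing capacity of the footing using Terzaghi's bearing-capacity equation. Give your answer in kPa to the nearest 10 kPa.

q = γ·D_f = 17.4 × 1.63 = 28.362 kPa.
c·N_c·s_c = 18 × 50.6 × 1.1 = 1001.9 kPa
q·N_q = 28.362 × 37.8 = 1072.1 kPa
0.5·γ·B·N_γ·s_γ = 0.5 × 17.4 × 2.11 × 56.3 × 0.9 = 930.15 kPa
q_ult = 1001.9 + 1072.1 + 930.15 = 3004.1 kPa.

q_ult ≈ 3000 kPa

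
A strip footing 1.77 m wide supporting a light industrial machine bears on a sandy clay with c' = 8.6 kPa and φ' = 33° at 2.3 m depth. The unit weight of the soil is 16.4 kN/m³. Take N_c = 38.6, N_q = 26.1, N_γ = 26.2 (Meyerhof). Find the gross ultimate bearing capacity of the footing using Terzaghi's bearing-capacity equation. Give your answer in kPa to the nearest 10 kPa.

q_ult ≈ 1700 kPa

q = γ·D_f = 16.4 × 2.3 = 37.72 kPa.
c·N_c = 8.6 × 38.6 = 331.96 kPa
q·N_q = 37.72 × 26.1 = 984.49 kPa
0.5·γ·B·N_γ = 0.5 × 16.4 × 1.77 × 26.2 = 380.27 kPa
q_ult = 331.96 + 984.49 + 380.27 = 1696.7 kPa.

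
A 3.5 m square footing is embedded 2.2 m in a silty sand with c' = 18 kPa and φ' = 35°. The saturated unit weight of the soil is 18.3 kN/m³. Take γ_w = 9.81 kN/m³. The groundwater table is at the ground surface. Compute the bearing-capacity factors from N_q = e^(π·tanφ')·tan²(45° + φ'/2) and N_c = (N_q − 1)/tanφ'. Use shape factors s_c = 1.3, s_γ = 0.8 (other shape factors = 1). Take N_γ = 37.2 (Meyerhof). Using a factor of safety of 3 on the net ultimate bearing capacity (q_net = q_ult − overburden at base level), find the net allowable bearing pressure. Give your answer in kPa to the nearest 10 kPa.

q_all(net) ≈ 710 kPa

N_q = e^(π·tan35°)·tan²(62.5°) = 33.3; N_c = (N_q − 1)/tanφ' = 46.12.
With the water table at the surface the whole profile is submerged: γ' = 18.3 − 9.81 = 8.49 kN/m³, so q = γ'·D_f = 18.678 kPa; the same γ' applies in the ½γBN_γ term.
q_ult = c·N_c·s_c + q·N_q + 0.5·γ·B·N_γ·s_γ
     = 18 × 46.124 × 1.3 + 18.678 × 33.296 + 0.5 × 8.49 × 3.5 × 37.2 × 0.8
     = 1079.3 + 621.9 + 442.16 = 2143.4 kPa.
q_net = 2143.4 − 18.678 = 2124.7 kPa.
q_all(net) = 2124.7 / 3 = 708.23 kPa.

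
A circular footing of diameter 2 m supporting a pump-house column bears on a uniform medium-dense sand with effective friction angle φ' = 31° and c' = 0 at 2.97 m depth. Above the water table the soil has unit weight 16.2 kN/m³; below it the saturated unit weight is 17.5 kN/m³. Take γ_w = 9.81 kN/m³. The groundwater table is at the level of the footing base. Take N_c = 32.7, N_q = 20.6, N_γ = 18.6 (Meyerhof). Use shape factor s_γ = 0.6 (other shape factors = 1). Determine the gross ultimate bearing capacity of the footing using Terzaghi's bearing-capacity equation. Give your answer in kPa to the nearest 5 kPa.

q_ult ≈ 1075 kPa

Effective surcharge at the founding depth q = γ·D_f = 16.2 × 2.97 = 48.114 kPa.
The water table coincides with the base, so in the self-weight term γ → γ' = 7.69 kN/m³.
q_ult = q·N_q + 0.5·γ·B·N_γ·s_γ
     = 48.114 × 20.6 + 0.5 × 7.69 × 2 × 18.6 × 0.6
     = 991.15 + 85.82 = 1077 kPa.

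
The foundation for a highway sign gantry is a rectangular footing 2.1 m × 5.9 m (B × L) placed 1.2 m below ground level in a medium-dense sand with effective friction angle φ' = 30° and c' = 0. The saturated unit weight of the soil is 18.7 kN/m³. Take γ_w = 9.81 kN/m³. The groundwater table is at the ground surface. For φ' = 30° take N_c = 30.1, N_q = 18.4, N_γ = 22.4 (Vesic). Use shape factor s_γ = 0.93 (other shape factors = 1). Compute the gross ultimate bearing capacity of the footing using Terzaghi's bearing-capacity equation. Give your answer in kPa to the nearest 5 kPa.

With the water table at the surface the whole profile is submerged: γ' = 18.7 − 9.81 = 8.89 kN/m³, so q = γ'·D_f = 10.668 kPa; the same γ' applies in the ½γBN_γ term.
q_ult = q·N_q + 0.5·γ·B·N_γ·s_γ
     = 10.668 × 18.4 + 0.5 × 8.89 × 2.1 × 22.4 × 0.93
     = 196.29 + 194.46 = 390.75 kPa.

q_ult ≈ 390 kPa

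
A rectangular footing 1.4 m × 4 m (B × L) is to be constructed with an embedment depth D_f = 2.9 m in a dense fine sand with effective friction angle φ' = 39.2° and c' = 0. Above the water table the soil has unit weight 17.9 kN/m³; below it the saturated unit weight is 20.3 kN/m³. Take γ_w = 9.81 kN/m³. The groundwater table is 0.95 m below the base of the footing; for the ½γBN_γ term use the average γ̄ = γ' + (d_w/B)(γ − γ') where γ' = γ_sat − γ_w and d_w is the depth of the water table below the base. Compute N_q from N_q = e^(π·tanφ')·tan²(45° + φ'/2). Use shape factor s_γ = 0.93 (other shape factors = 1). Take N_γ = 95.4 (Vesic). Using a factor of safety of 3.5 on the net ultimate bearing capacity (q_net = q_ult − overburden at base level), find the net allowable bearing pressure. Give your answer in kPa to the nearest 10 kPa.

q_all(net) ≈ 1110 kPa

N_q = e^(π·tan39.2°)·tan²(64.6°) = 57.5.
q = γ·D_f = 17.9 × 2.9 = 51.91 kPa.
γ' = 10.49 kN/m³; averaging over the depth B below the base, γ̄ = γ' + (d_w/B)(γ − γ') = 15.518 kN/m³.
q·N_q = 51.91 × 57.501 = 2984.9 kPa
0.5·γ·B·N_γ·s_γ = 0.5 × 15.518 × 1.4 × 95.4 × 0.93 = 963.76 kPa
q_ult = 2984.9 + 963.76 = 3948.6 kPa.
q_net = 3948.6 − 51.91 = 3896.7 kPa.
q_all(net) = 3896.7 / 3.5 = 1113.3 kPa.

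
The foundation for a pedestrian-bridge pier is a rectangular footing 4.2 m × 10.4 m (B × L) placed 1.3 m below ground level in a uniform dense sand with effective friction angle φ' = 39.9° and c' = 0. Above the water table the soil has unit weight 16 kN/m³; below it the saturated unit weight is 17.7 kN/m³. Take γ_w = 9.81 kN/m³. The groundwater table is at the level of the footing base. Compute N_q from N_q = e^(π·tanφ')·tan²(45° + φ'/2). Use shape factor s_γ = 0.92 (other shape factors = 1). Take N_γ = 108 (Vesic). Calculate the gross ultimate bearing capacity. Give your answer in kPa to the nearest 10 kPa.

q_ult ≈ 2960 kPa

tan39.9° = 0.8361, so N_q = e^(π×0.8361)·tan²(64.95°) = 13.829 × 4.578 = 63.31.
Overburden at base level: q = 16 × 1.3 = 20.8 kPa.
Below the base the soil is submerged, so the ½γBN_γ term uses γ' = 17.7 − 9.81 = 7.89 kN/m³.
Surcharge term q·N_q = 20.8 × 63.31 = 1316.9 kPa; self-weight term 0.5·γ·B·N_γ·s_γ = 0.5 × 7.89 × 4.2 × 108 × 0.92 = 1646.3 kPa.
q_ult = 1316.9 + 1646.3 = 2963.1 kPa.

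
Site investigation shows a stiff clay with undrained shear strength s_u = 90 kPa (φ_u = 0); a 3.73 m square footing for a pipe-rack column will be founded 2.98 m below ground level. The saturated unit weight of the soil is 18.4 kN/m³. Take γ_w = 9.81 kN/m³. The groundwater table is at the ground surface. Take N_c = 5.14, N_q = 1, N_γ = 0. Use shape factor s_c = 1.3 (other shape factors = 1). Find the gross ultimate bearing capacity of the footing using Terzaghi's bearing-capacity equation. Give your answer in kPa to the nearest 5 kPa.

q_ult ≈ 625 kPa

Water table at ground surface, so effective unit weight γ' = 18.4 − 9.81 = 8.59 kN/m³ is used throughout; overburden q = 8.59 × 2.98 = 25.598 kPa.
Cohesion term c·N_c·s_c = 90 × 5.14 × 1.3 = 601.38 kPa; surcharge term q·N_q = 25.598 × 1 = 25.598 kPa.
q_ult = 601.38 + 25.598 = 626.98 kPa.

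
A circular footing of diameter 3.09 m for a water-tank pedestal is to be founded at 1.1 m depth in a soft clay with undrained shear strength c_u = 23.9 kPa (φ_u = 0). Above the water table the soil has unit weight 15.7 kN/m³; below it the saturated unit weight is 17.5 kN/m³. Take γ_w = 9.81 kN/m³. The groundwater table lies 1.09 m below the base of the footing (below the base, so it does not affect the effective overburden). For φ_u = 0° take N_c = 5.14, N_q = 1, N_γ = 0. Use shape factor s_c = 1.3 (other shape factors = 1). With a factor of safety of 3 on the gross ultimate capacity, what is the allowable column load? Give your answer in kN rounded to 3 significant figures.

Effective surcharge at the founding depth q = γ·D_f = 15.7 × 1.1 = 17.27 kPa.
q_ult = c·N_c·s_c + q·N_q
     = 23.9 × 5.14 × 1.3 + 17.27 × 1
     = 159.7 + 17.27 = 176.97 kPa.
Gross allowable pressure q_all = 176.97 / 3 = 58.99 kPa.
Footing area = 7.4991 m², so allowable column load = 58.99 × 7.4991 = 442.37 kN.

P_all ≈ 442 kN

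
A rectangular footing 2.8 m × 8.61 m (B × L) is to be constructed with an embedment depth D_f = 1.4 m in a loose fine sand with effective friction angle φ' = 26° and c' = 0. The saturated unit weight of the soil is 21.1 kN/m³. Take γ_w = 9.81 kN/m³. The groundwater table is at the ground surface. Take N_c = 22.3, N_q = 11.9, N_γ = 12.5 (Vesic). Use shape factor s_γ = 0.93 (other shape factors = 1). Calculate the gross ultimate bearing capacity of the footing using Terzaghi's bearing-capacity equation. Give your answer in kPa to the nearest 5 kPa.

q_ult ≈ 370 kPa

With the water table at the surface the whole profile is submerged: γ' = 21.1 − 9.81 = 11.29 kN/m³, so q = γ'·D_f = 15.806 kPa; the same γ' applies in the ½γBN_γ term.
q_ult = q·N_q + 0.5·γ·B·N_γ·s_γ
     = 15.806 × 11.9 + 0.5 × 11.29 × 2.8 × 12.5 × 0.93
     = 188.09 + 183.74 = 371.84 kPa.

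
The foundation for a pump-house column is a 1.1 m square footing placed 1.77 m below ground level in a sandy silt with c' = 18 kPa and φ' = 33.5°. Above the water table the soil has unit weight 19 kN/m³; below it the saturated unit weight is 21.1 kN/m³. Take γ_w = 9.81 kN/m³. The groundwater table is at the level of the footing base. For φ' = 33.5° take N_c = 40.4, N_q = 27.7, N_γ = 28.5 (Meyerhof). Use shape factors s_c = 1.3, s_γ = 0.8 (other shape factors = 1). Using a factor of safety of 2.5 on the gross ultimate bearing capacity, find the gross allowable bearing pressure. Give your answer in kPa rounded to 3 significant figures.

q = γ·D_f = 19 × 1.77 = 33.63 kPa.
For the ½γBN_γ term take γ' = 21.1 − 9.81 = 11.29 kN/m³ (soil below base is submerged).
c·N_c·s_c = 18 × 40.4 × 1.3 = 945.36 kPa
q·N_q = 33.63 × 27.7 = 931.55 kPa
0.5·γ·B·N_γ·s_γ = 0.5 × 11.29 × 1.1 × 28.5 × 0.8 = 141.58 kPa
q_ult = 945.36 + 931.55 + 141.58 = 2018.5 kPa.
q_all = 2018.5 / 2.5 = 807.4 kPa.

q_all ≈ 807 kPa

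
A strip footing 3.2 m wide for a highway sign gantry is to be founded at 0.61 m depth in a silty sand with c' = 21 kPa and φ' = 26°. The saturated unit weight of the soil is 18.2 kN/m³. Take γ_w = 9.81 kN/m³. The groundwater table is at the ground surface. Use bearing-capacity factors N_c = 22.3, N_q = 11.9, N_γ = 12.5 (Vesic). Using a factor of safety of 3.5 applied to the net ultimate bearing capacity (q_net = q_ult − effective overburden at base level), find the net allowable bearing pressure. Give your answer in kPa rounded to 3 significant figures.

γ' = 18.2 − 9.81 = 8.39 kN/m³ (submerged throughout). q = 8.39 × 0.61 = 5.1179 kPa; the same γ' applies in the ½γBN_γ term.
c·N_c = 21 × 22.3 = 468.3 kPa
q·N_q = 5.1179 × 11.9 = 60.903 kPa
0.5·γ·B·N_γ = 0.5 × 8.39 × 3.2 × 12.5 = 167.8 kPa
q_ult = 468.3 + 60.903 + 167.8 = 697 kPa.
Net ultimate: q_net = 697 − 5.1179 = 691.89 kPa.
q_all(net) = 691.89 / 3.5 = 197.68 kPa.

q_all(net) ≈ 198 kPa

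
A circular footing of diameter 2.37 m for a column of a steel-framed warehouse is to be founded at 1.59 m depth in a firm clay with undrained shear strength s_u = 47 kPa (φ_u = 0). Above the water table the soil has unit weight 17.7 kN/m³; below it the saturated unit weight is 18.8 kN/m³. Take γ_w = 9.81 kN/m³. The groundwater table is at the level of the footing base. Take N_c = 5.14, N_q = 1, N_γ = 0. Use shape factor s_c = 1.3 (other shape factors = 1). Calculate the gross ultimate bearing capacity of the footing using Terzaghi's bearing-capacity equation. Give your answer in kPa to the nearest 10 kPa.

q_ult ≈ 340 kPa

Effective surcharge at the founding depth q = γ·D_f = 17.7 × 1.59 = 28.143 kPa.
q_ult = c·N_c·s_c + q·N_q
     = 47 × 5.14 × 1.3 + 28.143 × 1
     = 314.05 + 28.143 = 342.2 kPa.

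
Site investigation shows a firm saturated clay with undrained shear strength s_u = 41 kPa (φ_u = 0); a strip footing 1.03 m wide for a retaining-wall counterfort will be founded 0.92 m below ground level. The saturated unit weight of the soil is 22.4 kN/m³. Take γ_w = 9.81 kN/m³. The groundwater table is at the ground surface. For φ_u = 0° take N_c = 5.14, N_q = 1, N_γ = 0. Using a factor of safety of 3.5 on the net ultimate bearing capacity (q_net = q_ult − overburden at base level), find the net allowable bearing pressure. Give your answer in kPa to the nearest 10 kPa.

Water table at ground surface, so effective unit weight γ' = 22.4 − 9.81 = 12.59 kN/m³ is used throughout; overburden q = 12.59 × 0.92 = 11.583 kPa.
Cohesion term c·N_c = 41 × 5.14 = 210.74 kPa; surcharge term q·N_q = 11.583 × 1 = 11.583 kPa.
q_ult = 210.74 + 11.583 = 222.32 kPa.
q_net = 222.32 − 11.583 = 210.74 kPa.
q_all(net) = 210.74 / 3.5 = 60.211 kPa.

q_all(net) ≈ 60 kPa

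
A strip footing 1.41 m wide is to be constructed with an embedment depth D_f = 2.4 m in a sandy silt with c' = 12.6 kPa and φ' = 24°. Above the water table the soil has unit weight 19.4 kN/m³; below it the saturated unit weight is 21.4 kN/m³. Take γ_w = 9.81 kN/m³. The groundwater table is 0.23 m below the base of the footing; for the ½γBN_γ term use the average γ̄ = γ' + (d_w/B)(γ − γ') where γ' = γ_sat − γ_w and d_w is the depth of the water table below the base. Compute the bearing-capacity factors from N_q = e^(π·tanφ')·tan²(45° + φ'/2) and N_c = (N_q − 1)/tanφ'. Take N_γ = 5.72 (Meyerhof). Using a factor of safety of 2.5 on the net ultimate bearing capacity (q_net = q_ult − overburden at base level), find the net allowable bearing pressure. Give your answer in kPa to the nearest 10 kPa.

N_q = e^(π·tan24°)·tan²(57°) = 9.6; N_c = (N_q − 1)/tanφ' = 19.32.
Overburden at base level: q = 19.4 × 2.4 = 46.56 kPa.
The water table is 0.23 m below the base (< B = 1.41 m), so the ½γBN_γ term uses γ̄ = γ' + (d_w/B)(γ − γ') = 11.59 + (0.23/1.41)(19.4 − 11.59) = 12.864 kN/m³.
Cohesion term c·N_c = 12.6 × 19.324 = 243.48 kPa; surcharge term q·N_q = 46.56 × 9.6034 = 447.13 kPa; self-weight term 0.5·γ·B·N_γ = 0.5 × 12.864 × 1.41 × 5.72 = 51.875 kPa.
q_ult = 243.48 + 447.13 + 51.875 = 742.49 kPa.
q_net = 742.49 − 46.56 = 695.93 kPa.
q_all(net) = 695.93 / 2.5 = 278.37 kPa.

q_all(net) ≈ 280 kPa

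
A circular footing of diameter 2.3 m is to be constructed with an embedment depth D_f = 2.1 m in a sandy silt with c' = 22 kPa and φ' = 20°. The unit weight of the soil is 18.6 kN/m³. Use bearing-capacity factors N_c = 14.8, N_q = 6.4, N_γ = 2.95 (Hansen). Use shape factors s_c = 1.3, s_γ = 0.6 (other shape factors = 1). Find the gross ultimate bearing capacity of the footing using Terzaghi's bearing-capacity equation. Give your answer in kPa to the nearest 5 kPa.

Overburden at base level: q = 18.6 × 2.1 = 39.06 kPa.
Cohesion term c·N_c·s_c = 22 × 14.8 × 1.3 = 423.28 kPa; surcharge term q·N_q = 39.06 × 6.4 = 249.98 kPa; self-weight term 0.5·γ·B·N_γ·s_γ = 0.5 × 18.6 × 2.3 × 2.95 × 0.6 = 37.86 kPa.
q_ult = 423.28 + 249.98 + 37.86 = 711.12 kPa.

q_ult ≈ 710 kPa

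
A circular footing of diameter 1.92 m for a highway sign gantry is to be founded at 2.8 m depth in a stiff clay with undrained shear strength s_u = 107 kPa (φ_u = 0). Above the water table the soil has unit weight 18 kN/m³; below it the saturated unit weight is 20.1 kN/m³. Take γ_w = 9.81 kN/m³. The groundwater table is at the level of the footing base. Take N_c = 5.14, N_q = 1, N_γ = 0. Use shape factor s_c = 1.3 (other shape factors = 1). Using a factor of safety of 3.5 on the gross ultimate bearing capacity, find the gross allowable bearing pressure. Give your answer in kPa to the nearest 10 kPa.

q = γ·D_f = 18 × 2.8 = 50.4 kPa.
c·N_c·s_c = 107 × 5.14 × 1.3 = 714.97 kPa
q·N_q = 50.4 × 1 = 50.4 kPa
q_ult = 714.97 + 50.4 = 765.37 kPa.
q_all = 765.37 / 3.5 = 218.68 kPa.

q_all ≈ 220 kPa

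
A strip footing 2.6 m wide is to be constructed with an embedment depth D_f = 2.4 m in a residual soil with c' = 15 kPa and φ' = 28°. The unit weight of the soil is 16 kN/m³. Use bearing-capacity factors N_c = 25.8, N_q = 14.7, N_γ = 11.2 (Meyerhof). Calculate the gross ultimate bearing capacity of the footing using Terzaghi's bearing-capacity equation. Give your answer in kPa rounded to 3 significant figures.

q = γ·D_f = 16 × 2.4 = 38.4 kPa.
c·N_c = 15 × 25.8 = 387 kPa
q·N_q = 38.4 × 14.7 = 564.48 kPa
0.5·γ·B·N_γ = 0.5 × 16 × 2.6 × 11.2 = 232.96 kPa
q_ult = 387 + 564.48 + 232.96 = 1184.4 kPa.

q_ult ≈ 1180 kPa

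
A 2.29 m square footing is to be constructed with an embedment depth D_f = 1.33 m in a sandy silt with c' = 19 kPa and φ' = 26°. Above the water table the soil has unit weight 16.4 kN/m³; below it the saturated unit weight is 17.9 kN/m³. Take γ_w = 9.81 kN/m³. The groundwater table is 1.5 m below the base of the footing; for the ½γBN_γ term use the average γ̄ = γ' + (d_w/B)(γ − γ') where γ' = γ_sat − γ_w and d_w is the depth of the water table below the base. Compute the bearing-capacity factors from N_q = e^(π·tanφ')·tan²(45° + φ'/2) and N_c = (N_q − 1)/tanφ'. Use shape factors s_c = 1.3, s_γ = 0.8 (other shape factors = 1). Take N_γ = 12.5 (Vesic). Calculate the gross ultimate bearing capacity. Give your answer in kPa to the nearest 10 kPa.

q_ult ≈ 960 kPa

tan26° = 0.4877, so N_q = e^(π×0.4877)·tan²(58°) = 4.629 × 2.561 = 11.85.
N_c = (11.85 − 1)/tan26° = 22.25.
q = γ·D_f = 16.4 × 1.33 = 21.812 kPa.
γ' = 8.09 kN/m³; averaging over the depth B below the base, γ̄ = γ' + (d_w/B)(γ − γ') = 13.533 kN/m³.
c·N_c·s_c = 19 × 22.254 × 1.3 = 549.68 kPa
q·N_q = 21.812 × 11.854 = 258.56 kPa
0.5·γ·B·N_γ·s_γ = 0.5 × 13.533 × 2.29 × 12.5 × 0.8 = 154.96 kPa
q_ult = 549.68 + 258.56 + 154.96 = 963.2 kPa.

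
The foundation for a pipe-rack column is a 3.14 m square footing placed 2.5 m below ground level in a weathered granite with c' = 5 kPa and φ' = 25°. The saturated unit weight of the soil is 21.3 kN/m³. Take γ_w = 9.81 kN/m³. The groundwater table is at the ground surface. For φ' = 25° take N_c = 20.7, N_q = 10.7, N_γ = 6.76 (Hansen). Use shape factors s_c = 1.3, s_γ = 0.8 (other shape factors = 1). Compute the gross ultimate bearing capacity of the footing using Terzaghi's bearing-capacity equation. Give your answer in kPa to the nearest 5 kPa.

q_ult ≈ 540 kPa

γ' = 21.3 − 9.81 = 11.49 kN/m³ (submerged throughout). q = 11.49 × 2.5 = 28.725 kPa; the same γ' applies in the ½γBN_γ term.
c·N_c·s_c = 5 × 20.7 × 1.3 = 134.55 kPa
q·N_q = 28.725 × 10.7 = 307.36 kPa
0.5·γ·B·N_γ·s_γ = 0.5 × 11.49 × 3.14 × 6.76 × 0.8 = 97.557 kPa
q_ult = 134.55 + 307.36 + 97.557 = 539.46 kPa.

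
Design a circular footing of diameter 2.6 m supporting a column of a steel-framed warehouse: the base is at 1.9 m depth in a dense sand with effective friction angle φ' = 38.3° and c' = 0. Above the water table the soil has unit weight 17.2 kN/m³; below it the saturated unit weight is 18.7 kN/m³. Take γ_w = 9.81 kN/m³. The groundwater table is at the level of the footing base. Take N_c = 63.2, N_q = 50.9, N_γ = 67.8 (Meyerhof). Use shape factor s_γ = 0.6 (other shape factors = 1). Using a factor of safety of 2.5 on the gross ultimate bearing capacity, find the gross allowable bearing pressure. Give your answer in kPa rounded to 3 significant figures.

q_all ≈ 853 kPa

Overburden at base level: q = 17.2 × 1.9 = 32.68 kPa.
Below the base the soil is submerged, so the ½γBN_γ term uses γ' = 18.7 − 9.81 = 8.89 kN/m³.
Surcharge term q·N_q = 32.68 × 50.9 = 1663.4 kPa; self-weight term 0.5·γ·B·N_γ·s_γ = 0.5 × 8.89 × 2.6 × 67.8 × 0.6 = 470.14 kPa.
q_ult = 1663.4 + 470.14 = 2133.6 kPa.
q_all = 2133.6 / 2.5 = 853.42 kPa.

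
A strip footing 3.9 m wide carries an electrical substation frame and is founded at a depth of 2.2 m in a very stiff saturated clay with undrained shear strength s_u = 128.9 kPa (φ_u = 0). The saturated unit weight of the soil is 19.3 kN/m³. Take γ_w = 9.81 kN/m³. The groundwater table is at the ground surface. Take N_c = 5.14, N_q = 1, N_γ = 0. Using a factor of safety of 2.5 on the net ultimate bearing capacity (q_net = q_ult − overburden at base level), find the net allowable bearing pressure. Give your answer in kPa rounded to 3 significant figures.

γ' = 19.3 − 9.81 = 9.49 kN/m³ (submerged throughout). q = 9.49 × 2.2 = 20.878 kPa.
c·N_c = 128.9 × 5.14 = 662.55 kPa
q·N_q = 20.878 × 1 = 20.878 kPa
q_ult = 662.55 + 20.878 = 683.42 kPa.
q_net = 683.42 − 20.878 = 662.55 kPa.
q_all(net) = 662.55 / 2.5 = 265.02 kPa.

q_all(net) ≈ 265 kPa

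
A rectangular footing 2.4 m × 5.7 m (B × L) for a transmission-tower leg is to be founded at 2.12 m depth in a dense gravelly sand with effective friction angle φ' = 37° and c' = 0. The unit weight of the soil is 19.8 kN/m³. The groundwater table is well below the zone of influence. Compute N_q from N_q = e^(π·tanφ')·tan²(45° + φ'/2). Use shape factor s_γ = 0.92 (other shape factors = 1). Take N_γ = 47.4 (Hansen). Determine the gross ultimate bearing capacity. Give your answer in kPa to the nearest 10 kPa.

q_ult ≈ 2840 kPa

tan37° = 0.7536, so N_q = e^(π×0.7536)·tan²(63.5°) = 10.669 × 4.023 = 42.92.
Overburden at base level: q = 19.8 × 2.12 = 41.976 kPa.
Surcharge term q·N_q = 41.976 × 42.92 = 1801.6 kPa; self-weight term 0.5·γ·B·N_γ·s_γ = 0.5 × 19.8 × 2.4 × 47.4 × 0.92 = 1036.1 kPa.
q_ult = 1801.6 + 1036.1 = 2837.7 kPa.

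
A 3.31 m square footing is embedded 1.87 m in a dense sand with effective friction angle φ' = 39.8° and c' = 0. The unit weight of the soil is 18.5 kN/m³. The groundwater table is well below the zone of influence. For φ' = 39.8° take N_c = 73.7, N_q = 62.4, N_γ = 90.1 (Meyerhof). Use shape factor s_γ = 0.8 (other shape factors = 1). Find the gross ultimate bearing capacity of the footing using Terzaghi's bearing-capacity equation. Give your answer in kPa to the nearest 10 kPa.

q_ult ≈ 4370 kPa

Effective surcharge at the founding depth q = γ·D_f = 18.5 × 1.87 = 34.595 kPa.
q_ult = q·N_q + 0.5·γ·B·N_γ·s_γ
     = 34.595 × 62.4 + 0.5 × 18.5 × 3.31 × 90.1 × 0.8
     = 2158.7 + 2206.9 = 4365.6 kPa.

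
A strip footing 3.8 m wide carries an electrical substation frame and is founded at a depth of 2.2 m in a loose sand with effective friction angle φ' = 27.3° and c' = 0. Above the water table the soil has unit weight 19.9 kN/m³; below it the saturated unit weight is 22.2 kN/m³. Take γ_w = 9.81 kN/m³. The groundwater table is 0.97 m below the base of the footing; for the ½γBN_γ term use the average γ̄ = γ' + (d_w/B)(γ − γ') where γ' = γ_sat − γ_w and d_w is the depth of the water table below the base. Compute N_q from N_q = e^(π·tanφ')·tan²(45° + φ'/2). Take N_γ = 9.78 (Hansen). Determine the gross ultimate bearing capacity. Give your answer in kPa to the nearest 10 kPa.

q_ult ≈ 860 kPa

tan27.3° = 0.5161, so N_q = e^(π×0.5161)·tan²(58.65°) = 5.061 × 2.694 = 13.64.
q = γ·D_f = 19.9 × 2.2 = 43.78 kPa.
γ' = 12.39 kN/m³; averaging over the depth B below the base, γ̄ = γ' + (d_w/B)(γ − γ') = 14.307 kN/m³.
q·N_q = 43.78 × 13.636 = 596.97 kPa
0.5·γ·B·N_γ = 0.5 × 14.307 × 3.8 × 9.78 = 265.85 kPa
q_ult = 596.97 + 265.85 = 862.83 kPa.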